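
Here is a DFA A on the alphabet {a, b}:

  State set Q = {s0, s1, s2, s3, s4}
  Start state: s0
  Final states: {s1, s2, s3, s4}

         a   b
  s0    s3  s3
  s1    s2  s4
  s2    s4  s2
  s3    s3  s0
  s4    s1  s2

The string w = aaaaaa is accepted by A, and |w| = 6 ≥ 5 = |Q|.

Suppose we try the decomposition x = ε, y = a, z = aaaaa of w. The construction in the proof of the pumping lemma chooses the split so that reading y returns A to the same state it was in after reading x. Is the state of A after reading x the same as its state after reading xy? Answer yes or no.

State sequence: s0 -a-> s3

After x (step 0): s0. After xy (step 1): s3.
They differ (s0 ≠ s3), so y is not a cycle from the state after x; this split is not the one the pumping-lemma construction produces, and pumping y need not keep the string in L(A).

no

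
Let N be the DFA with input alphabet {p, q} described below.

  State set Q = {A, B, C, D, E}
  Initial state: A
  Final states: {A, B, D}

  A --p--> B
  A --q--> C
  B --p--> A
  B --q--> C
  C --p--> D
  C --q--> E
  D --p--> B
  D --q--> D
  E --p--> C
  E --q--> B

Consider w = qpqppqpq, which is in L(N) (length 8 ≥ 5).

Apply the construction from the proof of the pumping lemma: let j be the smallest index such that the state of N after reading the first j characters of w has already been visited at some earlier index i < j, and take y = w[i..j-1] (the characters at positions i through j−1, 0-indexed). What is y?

State sequence: A -q-> C -p-> D -q-> D -p-> B -p-> A -q-> C -p-> D -q-> D
First repeat at step 3: D was already visited.

So i = 2, j = 3, giving x = w[0:2] = qp, y = w[2:3] = q, z = w[3:8] = ppqpq.
Check: |xy| = 3 ≤ 5 and |y| = 1 ≥ 1. Reading y takes N from D back to D, so every xyⁱz is accepted.

q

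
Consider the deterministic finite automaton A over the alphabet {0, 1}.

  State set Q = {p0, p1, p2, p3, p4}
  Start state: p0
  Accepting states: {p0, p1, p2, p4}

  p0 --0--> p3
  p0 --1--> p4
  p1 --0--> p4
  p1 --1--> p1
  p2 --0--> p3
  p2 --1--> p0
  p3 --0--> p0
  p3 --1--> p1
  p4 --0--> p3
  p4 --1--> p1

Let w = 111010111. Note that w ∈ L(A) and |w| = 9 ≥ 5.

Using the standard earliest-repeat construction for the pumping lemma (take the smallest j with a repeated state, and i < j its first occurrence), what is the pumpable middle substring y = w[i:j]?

Run of A on w = 1 1 1 0 1 0 1 1 1:
  step 0: p0  (start)
  step 1: p4  (read 1: p0→p4)
  step 2: p1  (read 1: p4→p1)
  step 3: p1  (read 1: p1→p1)   ← first repeat (p1 seen earlier)
  step 4: p4  (read 0: p1→p4)
  step 5: p1  (read 1: p4→p1)
  step 6: p4  (read 0: p1→p4)
  step 7: p1  (read 1: p4→p1)
  step 8: p1  (read 1: p1→p1)
  step 9: p1  (read 1: p1→p1)

So i = 2, j = 3, giving x = w[0:2] = 11, y = w[2:3] = 1, z = w[3:9] = 010111.
Check: |xy| = 3 ≤ 5 and |y| = 1 ≥ 1. Reading y takes A from p1 back to p1, so every xyⁱz is accepted.

1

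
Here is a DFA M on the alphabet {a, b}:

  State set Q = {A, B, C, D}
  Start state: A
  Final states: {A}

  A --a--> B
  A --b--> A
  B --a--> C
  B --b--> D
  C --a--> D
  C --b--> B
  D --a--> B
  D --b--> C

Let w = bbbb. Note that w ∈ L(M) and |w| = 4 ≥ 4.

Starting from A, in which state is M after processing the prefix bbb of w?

A

State sequence: A -b-> A -b-> A -b-> A

After reading 3 characters, M is in state A.
(This kind of state-tracing is the core of the pumping-lemma construction: with 4 states, pigeonhole forces a repeat within the first 4 steps.)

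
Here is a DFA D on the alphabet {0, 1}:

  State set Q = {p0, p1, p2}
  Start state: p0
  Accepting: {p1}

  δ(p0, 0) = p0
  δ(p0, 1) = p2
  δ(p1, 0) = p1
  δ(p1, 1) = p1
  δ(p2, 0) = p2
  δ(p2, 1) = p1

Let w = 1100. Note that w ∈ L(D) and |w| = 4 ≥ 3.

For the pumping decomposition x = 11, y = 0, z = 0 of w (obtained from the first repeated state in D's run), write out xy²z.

xy^2z = 11·0·0·0 = 11000.
Reading y = 0 takes D from p1 back to p1, so after x·y·y the machine is still in p1, and z then leads to the accepting state p1. Hence 11000 ∈ L(D).

11000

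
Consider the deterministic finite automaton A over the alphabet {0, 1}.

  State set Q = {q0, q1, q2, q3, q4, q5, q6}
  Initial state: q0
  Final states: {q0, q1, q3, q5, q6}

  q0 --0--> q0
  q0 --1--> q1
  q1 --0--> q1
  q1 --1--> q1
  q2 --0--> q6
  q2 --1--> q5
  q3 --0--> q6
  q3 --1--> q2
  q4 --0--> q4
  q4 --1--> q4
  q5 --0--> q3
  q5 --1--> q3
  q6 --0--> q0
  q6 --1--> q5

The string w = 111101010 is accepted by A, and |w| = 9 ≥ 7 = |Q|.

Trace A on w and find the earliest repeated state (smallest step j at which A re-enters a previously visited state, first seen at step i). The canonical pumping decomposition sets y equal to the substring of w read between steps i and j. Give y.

1

Run of A on w = 1 1 1 1 0 1 0 1 0:
  step 0: q0  (start)
  step 1: q1  (read 1: q0→q1)
  step 2: q1  (read 1: q1→q1)   ← first repeat (q1 seen earlier)
  step 3: q1  (read 1: q1→q1)
  step 4: q1  (read 1: q1→q1)
  step 5: q1  (read 0: q1→q1)
  step 6: q1  (read 1: q1→q1)
  step 7: q1  (read 0: q1→q1)
  step 8: q1  (read 1: q1→q1)
  step 9: q1  (read 0: q1→q1)

So i = 1, j = 2, giving x = w[0:1] = 1, y = w[1:2] = 1, z = w[2:9] = 1101010.
Check: |xy| = 2 ≤ 7 and |y| = 1 ≥ 1. Reading y takes A from q1 back to q1, so every xyⁱz is accepted.
The DFA has 7 states, so the proof of the pumping lemma guarantees a repeated state among the first 7+1 visited; the segment between the two visits is the pumpable y.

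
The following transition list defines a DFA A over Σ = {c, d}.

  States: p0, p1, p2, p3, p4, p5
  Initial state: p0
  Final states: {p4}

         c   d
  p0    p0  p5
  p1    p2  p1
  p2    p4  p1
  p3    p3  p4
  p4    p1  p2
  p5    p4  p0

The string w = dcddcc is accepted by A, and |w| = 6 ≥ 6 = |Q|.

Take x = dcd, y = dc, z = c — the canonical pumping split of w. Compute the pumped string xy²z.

xy^2z = dcd·dc·dc·c = dcddcdcc.
Reading y = dc takes A from p2 back to p2, so after x·y·y the machine is still in p2, and z then leads to the accepting state p4. Hence dcddcdcc ∈ L(A).

dcddcdcc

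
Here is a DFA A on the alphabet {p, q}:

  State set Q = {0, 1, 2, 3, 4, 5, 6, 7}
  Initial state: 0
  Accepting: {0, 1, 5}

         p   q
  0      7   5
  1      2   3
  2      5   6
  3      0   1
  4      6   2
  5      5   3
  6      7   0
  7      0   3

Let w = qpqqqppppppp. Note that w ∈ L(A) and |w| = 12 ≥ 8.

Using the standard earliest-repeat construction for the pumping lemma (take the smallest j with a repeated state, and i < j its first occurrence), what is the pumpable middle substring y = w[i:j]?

Run of A on w = q p q q q p p p p p p p:
  step 0: 0  (start)
  step 1: 5  (read q: 0→5)
  step 2: 5  (read p: 5→5)   ← first repeat (5 seen earlier)
  step 3: 3  (read q: 5→3)
  step 4: 1  (read q: 3→1)
  step 5: 3  (read q: 1→3)
  step 6: 0  (read p: 3→0)
  step 7: 7  (read p: 0→7)
  step 8: 0  (read p: 7→0)
  step 9: 7  (read p: 0→7)
  step 10: 0  (read p: 7→0)
  step 11: 7  (read p: 0→7)
  step 12: 0  (read p: 7→0)

So i = 1, j = 2, giving x = w[0:1] = q, y = w[1:2] = p, z = w[2:12] = qqqppppppp.
Check: |xy| = 2 ≤ 8 and |y| = 1 ≥ 1. Reading y takes A from 5 back to 5, so every xyⁱz is accepted.

p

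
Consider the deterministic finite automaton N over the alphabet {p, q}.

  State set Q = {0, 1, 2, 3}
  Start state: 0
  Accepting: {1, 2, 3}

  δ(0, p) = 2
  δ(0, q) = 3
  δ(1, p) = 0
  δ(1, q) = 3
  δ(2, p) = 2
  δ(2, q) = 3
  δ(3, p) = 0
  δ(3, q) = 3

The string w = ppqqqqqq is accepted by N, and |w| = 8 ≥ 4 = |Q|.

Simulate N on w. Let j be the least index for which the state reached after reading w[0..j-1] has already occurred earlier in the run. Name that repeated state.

2

Run of N on w = p p q q q q q q:
  step 0: 0  (start)
  step 1: 2  (read p: 0→2)
  step 2: 2  (read p: 2→2)   ← first repeat (2 seen earlier)
  step 3: 3  (read q: 2→3)
  step 4: 3  (read q: 3→3)
  step 5: 3  (read q: 3→3)
  step 6: 3  (read q: 3→3)
  step 7: 3  (read q: 3→3)
  step 8: 3  (read q: 3→3)

The earliest repeat is at step j = 2: N is in 2, which it already visited at step i = 1.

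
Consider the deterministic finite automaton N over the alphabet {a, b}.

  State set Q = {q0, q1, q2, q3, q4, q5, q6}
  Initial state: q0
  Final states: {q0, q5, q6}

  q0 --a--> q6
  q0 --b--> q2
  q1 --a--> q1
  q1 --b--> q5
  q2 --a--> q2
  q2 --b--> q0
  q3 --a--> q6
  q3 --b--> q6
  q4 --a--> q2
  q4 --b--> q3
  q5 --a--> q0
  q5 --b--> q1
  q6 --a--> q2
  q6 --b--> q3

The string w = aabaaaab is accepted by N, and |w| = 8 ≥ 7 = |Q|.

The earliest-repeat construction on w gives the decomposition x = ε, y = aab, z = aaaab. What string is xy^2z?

aabaabaaaab

xy^2z = ε·aab·aab·aaaab = aabaabaaaab.
Reading y = aab takes N from q0 back to q0, so after x·y·y the machine is still in q0, and z then leads to the accepting state q0. Hence aabaabaaaab ∈ L(N).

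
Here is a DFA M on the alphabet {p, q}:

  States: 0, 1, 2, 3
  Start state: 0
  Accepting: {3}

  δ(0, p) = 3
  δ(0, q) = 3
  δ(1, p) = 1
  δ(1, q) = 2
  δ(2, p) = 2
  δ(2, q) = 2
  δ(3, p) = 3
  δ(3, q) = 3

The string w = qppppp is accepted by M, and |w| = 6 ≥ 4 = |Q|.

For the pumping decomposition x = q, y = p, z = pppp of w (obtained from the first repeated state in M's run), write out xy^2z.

xy^2z = q·p·p·pppp = qpppppp.
Reading y = p takes M from 3 back to 3, so after x·y·y the machine is still in 3, and z then leads to the accepting state 3. Hence qpppppp ∈ L(M).

qpppppp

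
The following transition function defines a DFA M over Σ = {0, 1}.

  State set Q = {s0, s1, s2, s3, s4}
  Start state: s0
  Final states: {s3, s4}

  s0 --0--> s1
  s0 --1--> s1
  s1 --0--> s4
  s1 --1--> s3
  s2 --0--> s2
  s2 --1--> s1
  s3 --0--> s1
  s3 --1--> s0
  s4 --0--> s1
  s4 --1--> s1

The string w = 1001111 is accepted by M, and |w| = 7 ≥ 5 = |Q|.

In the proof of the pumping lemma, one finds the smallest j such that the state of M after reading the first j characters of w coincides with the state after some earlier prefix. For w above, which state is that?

State sequence: s0 -1-> s1 -0-> s4 -0-> s1 -1-> s3 -1-> s0 -1-> s1 -1-> s3
First repeat at step 3: s1 was already visited.

The earliest repeat is at step j = 3: M is in s1, which it already visited at step i = 1.

s1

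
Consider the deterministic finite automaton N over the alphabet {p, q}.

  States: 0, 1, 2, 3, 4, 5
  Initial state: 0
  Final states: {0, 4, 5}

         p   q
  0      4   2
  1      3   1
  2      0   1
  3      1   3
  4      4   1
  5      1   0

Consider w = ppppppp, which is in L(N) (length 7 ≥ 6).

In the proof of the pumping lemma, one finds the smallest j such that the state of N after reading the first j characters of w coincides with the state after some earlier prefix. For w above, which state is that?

4

State sequence: 0 -p-> 4 -p-> 4 -p-> 4 -p-> 4 -p-> 4 -p-> 4 -p-> 4
First repeat at step 2: 4 was already visited.

The earliest repeat is at step j = 2: N is in 4, which it already visited at step i = 1.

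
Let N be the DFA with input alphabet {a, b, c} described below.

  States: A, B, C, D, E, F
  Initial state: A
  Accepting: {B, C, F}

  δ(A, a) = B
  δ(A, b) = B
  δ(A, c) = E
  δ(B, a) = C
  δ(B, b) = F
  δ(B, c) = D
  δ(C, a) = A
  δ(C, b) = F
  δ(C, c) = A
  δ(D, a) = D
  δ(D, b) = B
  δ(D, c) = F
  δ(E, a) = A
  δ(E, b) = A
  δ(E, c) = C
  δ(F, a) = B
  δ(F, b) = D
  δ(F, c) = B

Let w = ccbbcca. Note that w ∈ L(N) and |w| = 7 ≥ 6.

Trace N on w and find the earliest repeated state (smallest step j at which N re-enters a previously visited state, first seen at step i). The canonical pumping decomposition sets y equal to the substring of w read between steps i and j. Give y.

State sequence: A -c-> E -c-> C -b-> F -b-> D -c-> F -c-> B -a-> C
First repeat at step 5: F was already visited.

So i = 3, j = 5, giving x = w[0:3] = ccb, y = w[3:5] = bc, z = w[5:7] = ca.
Check: |xy| = 5 ≤ 6 and |y| = 2 ≥ 1. Reading y takes N from F back to F, so every xyⁱz is accepted.
With |Q| = 6, pigeonhole forces a state repeat no later than step 6; the substring read between the first and second visits to that state can be pumped.

bc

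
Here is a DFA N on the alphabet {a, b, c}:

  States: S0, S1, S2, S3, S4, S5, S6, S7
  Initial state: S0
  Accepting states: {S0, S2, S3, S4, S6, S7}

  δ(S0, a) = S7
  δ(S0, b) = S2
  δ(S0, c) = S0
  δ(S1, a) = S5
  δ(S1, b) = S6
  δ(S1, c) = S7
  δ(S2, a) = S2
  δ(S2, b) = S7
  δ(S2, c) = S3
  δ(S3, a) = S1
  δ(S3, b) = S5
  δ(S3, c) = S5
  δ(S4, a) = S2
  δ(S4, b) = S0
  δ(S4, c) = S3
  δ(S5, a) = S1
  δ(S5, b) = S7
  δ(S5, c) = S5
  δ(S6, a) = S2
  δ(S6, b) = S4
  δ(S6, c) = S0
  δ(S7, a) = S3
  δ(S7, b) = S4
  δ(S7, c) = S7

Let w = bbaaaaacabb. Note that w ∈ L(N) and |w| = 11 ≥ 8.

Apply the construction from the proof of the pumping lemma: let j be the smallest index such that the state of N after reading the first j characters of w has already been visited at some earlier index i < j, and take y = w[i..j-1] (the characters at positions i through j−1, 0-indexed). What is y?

State sequence: S0 -b-> S2 -b-> S7 -a-> S3 -a-> S1 -a-> S5 -a-> S1 -a-> S5 -c-> S5 -a-> S1 -b-> S6 -b-> S4
First repeat at step 6: S1 was already visited.

So i = 4, j = 6, giving x = w[0:4] = bbaa, y = w[4:6] = aa, z = w[6:11] = acabb.
Check: |xy| = 6 ≤ 8 and |y| = 2 ≥ 1. Reading y takes N from S1 back to S1, so every xyⁱz is accepted.
With |Q| = 8, pigeonhole forces a state repeat no later than step 8; the substring read between the first and second visits to that state can be pumped.

aa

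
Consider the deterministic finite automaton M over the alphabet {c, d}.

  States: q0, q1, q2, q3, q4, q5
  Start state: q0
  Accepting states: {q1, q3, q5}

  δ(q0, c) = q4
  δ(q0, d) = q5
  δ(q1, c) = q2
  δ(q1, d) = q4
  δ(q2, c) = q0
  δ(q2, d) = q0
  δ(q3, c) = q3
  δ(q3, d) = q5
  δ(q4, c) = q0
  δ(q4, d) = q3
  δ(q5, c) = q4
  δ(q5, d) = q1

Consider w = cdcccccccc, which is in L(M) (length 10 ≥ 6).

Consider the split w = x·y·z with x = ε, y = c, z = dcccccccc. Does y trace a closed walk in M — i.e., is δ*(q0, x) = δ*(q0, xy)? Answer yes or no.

Run of M on the first 1 characters of w = c:
  step 0: q0  (start)
  step 1: q4  (read c: q0→q4)

After x (step 0): q0. After xy (step 1): q4.
They differ (q0 ≠ q4), so y is not a cycle from the state after x; this split is not the one the pumping-lemma construction produces, and pumping y need not keep the string in L(M).

no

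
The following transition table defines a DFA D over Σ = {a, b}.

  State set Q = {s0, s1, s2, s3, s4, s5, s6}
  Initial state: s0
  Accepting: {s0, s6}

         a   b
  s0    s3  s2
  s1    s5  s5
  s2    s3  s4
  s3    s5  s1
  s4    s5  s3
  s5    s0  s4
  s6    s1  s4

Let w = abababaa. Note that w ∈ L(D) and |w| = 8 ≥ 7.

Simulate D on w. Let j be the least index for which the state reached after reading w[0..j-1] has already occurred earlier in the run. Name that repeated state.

s5

State sequence: s0 -a-> s3 -b-> s1 -a-> s5 -b-> s4 -a-> s5 -b-> s4 -a-> s5 -a-> s0
First repeat at step 5: s5 was already visited.

The earliest repeat is at step j = 5: D is in s5, which it already visited at step i = 3.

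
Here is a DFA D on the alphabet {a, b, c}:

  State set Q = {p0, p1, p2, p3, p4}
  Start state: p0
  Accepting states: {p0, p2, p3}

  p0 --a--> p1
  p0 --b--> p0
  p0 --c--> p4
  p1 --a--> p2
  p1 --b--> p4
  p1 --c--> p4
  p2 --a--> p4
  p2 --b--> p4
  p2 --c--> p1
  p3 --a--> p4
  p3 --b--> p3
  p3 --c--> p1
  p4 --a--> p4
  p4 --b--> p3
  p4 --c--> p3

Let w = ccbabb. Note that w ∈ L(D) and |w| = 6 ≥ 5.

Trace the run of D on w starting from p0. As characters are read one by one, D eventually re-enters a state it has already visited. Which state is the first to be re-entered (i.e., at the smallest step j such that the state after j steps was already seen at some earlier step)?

State sequence: p0 -c-> p4 -c-> p3 -b-> p3 -a-> p4 -b-> p3 -b-> p3
First repeat at step 3: p3 was already visited.

The earliest repeat is at step j = 3: D is in p3, which it already visited at step i = 2.
The DFA has 5 states, so the proof of the pumping lemma guarantees a repeated state among the first 5+1 visited; the segment between the two visits is the pumpable y.

p3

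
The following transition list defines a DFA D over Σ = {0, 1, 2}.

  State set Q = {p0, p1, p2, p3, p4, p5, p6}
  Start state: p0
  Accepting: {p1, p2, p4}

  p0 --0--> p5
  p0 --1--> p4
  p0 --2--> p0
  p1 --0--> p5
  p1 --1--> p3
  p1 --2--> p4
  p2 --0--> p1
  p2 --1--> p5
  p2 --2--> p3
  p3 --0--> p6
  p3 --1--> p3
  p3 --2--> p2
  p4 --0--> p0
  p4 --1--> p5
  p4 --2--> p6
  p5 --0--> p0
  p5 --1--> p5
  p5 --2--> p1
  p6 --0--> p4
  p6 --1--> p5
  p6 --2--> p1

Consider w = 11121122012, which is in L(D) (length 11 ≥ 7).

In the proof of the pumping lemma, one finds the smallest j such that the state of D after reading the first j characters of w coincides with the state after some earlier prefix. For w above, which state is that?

p5

Run of D on w = 1 1 1 2 1 1 2 2 0 1 2:
  step 0: p0  (start)
  step 1: p4  (read 1: p0→p4)
  step 2: p5  (read 1: p4→p5)
  step 3: p5  (read 1: p5→p5)   ← first repeat (p5 seen earlier)
  step 4: p1  (read 2: p5→p1)
  step 5: p3  (read 1: p1→p3)
  step 6: p3  (read 1: p3→p3)
  step 7: p2  (read 2: p3→p2)
  step 8: p3  (read 2: p2→p3)
  step 9: p6  (read 0: p3→p6)
  step 10: p5  (read 1: p6→p5)
  step 11: p1  (read 2: p5→p1)

The earliest repeat is at step j = 3: D is in p5, which it already visited at step i = 2.
The DFA has 7 states, so the proof of the pumping lemma guarantees a repeated state among the first 7+1 visited; the segment between the two visits is the pumpable y.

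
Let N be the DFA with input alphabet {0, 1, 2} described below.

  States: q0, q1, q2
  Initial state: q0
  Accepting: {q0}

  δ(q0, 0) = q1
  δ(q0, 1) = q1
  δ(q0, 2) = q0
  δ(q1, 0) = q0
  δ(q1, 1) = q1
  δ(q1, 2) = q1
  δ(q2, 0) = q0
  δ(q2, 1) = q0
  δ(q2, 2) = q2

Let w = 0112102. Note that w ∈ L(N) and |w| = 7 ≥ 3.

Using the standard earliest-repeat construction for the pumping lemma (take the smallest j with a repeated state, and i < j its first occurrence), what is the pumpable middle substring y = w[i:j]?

State sequence: q0 -0-> q1 -1-> q1 -1-> q1 -2-> q1 -1-> q1 -0-> q0 -2-> q0
First repeat at step 2: q1 was already visited.

So i = 1, j = 2, giving x = w[0:1] = 0, y = w[1:2] = 1, z = w[2:7] = 12102.
Check: |xy| = 2 ≤ 3 and |y| = 1 ≥ 1. Reading y takes N from q1 back to q1, so every xyⁱz is accepted.
The DFA has 3 states, so the proof of the pumping lemma guarantees a repeated state among the first 3+1 visited; the segment between the two visits is the pumpable y.

1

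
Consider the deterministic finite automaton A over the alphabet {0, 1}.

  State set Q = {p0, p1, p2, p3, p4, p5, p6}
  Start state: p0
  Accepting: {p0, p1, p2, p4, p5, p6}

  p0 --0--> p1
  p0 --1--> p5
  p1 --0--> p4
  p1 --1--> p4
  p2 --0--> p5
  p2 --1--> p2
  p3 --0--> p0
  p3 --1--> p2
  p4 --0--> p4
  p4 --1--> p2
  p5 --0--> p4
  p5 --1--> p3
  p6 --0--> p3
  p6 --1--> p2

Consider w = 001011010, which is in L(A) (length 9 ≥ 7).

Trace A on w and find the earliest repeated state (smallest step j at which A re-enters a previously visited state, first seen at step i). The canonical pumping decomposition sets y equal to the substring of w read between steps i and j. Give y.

Run of A on w = 0 0 1 0 1 1 0 1 0:
  step 0: p0  (start)
  step 1: p1  (read 0: p0→p1)
  step 2: p4  (read 0: p1→p4)
  step 3: p2  (read 1: p4→p2)
  step 4: p5  (read 0: p2→p5)
  step 5: p3  (read 1: p5→p3)
  step 6: p2  (read 1: p3→p2)   ← first repeat (p2 seen earlier)
  step 7: p5  (read 0: p2→p5)
  step 8: p3  (read 1: p5→p3)
  step 9: p0  (read 0: p3→p0)

So i = 3, j = 6, giving x = w[0:3] = 001, y = w[3:6] = 011, z = w[6:9] = 010.
Check: |xy| = 6 ≤ 7 and |y| = 3 ≥ 1. Reading y takes A from p2 back to p2, so every xyⁱz is accepted.

011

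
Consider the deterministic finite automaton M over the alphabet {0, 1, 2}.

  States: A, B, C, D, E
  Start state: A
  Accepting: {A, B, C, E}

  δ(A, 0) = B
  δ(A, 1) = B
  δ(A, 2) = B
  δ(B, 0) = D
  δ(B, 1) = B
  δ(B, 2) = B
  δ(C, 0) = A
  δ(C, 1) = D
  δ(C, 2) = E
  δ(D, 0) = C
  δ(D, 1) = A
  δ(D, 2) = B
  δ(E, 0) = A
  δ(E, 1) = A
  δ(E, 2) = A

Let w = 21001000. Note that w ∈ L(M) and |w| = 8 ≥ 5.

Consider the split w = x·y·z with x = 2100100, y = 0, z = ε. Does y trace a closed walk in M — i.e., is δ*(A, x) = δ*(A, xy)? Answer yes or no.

no

Run of M on the first 8 characters of w = 2 1 0 0 1 0 0 0:
  step 0: A  (start)
  step 1: B  (read 2: A→B)
  step 2: B  (read 1: B→B)
  step 3: D  (read 0: B→D)
  step 4: C  (read 0: D→C)
  step 5: D  (read 1: C→D)
  step 6: C  (read 0: D→C)
  step 7: A  (read 0: C→A)
  step 8: B  (read 0: A→B)

After x (step 7): A. After xy (step 8): B.
They differ (A ≠ B), so y is not a cycle from the state after x; this split is not the one the pumping-lemma construction produces, and pumping y need not keep the string in L(M).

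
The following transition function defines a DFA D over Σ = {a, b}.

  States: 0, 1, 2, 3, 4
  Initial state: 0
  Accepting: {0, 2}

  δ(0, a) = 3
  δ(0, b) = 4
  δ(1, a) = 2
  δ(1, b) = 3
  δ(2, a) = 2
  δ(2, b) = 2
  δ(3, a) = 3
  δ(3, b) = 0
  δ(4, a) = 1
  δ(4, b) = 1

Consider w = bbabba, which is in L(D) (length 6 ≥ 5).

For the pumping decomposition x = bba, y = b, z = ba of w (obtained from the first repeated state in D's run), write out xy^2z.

xy^2z = bba·b·b·ba = bbabbba.
Reading y = b takes D from 2 back to 2, so after x·y·y the machine is still in 2, and z then leads to the accepting state 2. Hence bbabbba ∈ L(D).

bbabbba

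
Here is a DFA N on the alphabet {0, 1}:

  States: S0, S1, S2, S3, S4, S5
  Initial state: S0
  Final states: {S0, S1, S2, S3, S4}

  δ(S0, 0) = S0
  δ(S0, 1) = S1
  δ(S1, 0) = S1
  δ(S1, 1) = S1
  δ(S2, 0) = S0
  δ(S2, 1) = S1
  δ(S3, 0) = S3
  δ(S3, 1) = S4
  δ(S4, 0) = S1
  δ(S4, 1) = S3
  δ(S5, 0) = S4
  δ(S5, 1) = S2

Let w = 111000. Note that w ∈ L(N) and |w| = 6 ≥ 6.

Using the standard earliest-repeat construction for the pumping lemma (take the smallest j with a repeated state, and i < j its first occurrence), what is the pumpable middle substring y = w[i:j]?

1

State sequence: S0 -1-> S1 -1-> S1 -1-> S1 -0-> S1 -0-> S1 -0-> S1
First repeat at step 2: S1 was already visited.

So i = 1, j = 2, giving x = w[0:1] = 1, y = w[1:2] = 1, z = w[2:6] = 1000.
Check: |xy| = 2 ≤ 6 and |y| = 1 ≥ 1. Reading y takes N from S1 back to S1, so every xyⁱz is accepted.
Since N has 6 states, any run of length ≥ 6 visits 6+1 states, so by pigeonhole some state repeats within the first 6 steps — that repeat gives the pumpable loop.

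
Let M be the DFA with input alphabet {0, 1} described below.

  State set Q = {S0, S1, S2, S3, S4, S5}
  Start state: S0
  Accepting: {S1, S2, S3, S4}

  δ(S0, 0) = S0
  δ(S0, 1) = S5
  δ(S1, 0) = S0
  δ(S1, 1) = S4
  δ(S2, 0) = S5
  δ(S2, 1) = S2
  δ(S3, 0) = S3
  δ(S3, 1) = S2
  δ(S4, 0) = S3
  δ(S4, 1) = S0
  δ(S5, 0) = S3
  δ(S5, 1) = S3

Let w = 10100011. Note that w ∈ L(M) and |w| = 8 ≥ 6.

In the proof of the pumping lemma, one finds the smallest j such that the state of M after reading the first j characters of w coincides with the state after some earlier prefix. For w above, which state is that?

S5

Run of M on w = 1 0 1 0 0 0 1 1:
  step 0: S0  (start)
  step 1: S5  (read 1: S0→S5)
  step 2: S3  (read 0: S5→S3)
  step 3: S2  (read 1: S3→S2)
  step 4: S5  (read 0: S2→S5)   ← first repeat (S5 seen earlier)
  step 5: S3  (read 0: S5→S3)
  step 6: S3  (read 0: S3→S3)
  step 7: S2  (read 1: S3→S2)
  step 8: S2  (read 1: S2→S2)

The earliest repeat is at step j = 4: M is in S5, which it already visited at step i = 1.
Pumping length from the standard proof: p = 6 (the number of states). The repeated state found above gives |xy| = j ≤ 6 and |y| = j − i ≥ 1.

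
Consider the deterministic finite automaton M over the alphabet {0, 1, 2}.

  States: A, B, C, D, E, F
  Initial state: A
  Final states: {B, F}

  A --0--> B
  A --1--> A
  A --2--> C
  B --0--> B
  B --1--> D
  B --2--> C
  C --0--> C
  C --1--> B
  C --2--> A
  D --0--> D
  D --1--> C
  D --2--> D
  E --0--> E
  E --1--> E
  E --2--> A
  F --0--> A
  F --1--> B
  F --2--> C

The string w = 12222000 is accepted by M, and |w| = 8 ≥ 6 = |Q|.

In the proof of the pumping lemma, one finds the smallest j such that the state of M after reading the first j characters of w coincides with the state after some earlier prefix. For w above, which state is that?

A

Run of M on w = 1 2 2 2 2 0 0 0:
  step 0: A  (start)
  step 1: A  (read 1: A→A)   ← first repeat (A seen earlier)
  step 2: C  (read 2: A→C)
  step 3: A  (read 2: C→A)
  step 4: C  (read 2: A→C)
  step 5: A  (read 2: C→A)
  step 6: B  (read 0: A→B)
  step 7: B  (read 0: B→B)
  step 8: B  (read 0: B→B)

The earliest repeat is at step j = 1: M is in A, which it already visited at step i = 0.
The DFA has 6 states, so the proof of the pumping lemma guarantees a repeated state among the first 6+1 visited; the segment between the two visits is the pumpable y.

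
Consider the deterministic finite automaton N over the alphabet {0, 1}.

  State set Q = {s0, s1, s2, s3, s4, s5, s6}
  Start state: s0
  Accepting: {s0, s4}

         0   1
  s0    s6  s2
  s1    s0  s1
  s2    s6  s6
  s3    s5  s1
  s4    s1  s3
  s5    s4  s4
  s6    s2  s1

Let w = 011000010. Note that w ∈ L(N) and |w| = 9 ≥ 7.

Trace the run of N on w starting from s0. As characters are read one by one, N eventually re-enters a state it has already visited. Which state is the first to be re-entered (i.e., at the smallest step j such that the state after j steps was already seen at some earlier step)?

State sequence: s0 -0-> s6 -1-> s1 -1-> s1 -0-> s0 -0-> s6 -0-> s2 -0-> s6 -1-> s1 -0-> s0
First repeat at step 3: s1 was already visited.

The earliest repeat is at step j = 3: N is in s1, which it already visited at step i = 2.
Pumping length from the standard proof: p = 7 (the number of states). The repeated state found above gives |xy| = j ≤ 7 and |y| = j − i ≥ 1.

s1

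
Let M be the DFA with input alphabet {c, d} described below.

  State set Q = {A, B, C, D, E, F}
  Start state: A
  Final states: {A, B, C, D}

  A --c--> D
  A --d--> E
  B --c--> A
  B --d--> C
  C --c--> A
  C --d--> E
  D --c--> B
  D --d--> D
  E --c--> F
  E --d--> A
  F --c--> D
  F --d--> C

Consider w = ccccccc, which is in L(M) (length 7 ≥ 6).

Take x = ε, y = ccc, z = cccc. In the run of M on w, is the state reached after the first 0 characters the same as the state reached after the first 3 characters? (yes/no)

yes

State sequence: A -c-> D -c-> B -c-> A

After x (step 0): A. After xy (step 3): A.
They match, so y = ccc drives M around a cycle from A back to itself; pumping y any number of times keeps M in A before reading z, and xyⁱz ∈ L(M) for every i ≥ 0.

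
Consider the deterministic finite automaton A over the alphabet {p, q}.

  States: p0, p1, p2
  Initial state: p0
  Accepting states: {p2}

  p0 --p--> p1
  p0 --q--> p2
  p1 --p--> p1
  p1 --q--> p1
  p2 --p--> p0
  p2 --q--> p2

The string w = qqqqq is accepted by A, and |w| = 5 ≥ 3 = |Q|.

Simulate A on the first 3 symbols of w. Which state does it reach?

State sequence: p0 -q-> p2 -q-> p2 -q-> p2

After reading 3 characters, A is in state p2.

p2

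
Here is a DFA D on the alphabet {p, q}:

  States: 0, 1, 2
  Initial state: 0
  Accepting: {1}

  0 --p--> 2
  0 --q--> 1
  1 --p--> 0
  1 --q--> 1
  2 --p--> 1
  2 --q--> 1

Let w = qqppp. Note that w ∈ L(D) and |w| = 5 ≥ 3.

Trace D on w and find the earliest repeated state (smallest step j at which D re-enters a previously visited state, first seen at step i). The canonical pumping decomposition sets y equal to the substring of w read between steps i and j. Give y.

State sequence: 0 -q-> 1 -q-> 1 -p-> 0 -p-> 2 -p-> 1
First repeat at step 2: 1 was already visited.

So i = 1, j = 2, giving x = w[0:1] = q, y = w[1:2] = q, z = w[2:5] = ppp.
Check: |xy| = 2 ≤ 3 and |y| = 1 ≥ 1. Reading y takes D from 1 back to 1, so every xyⁱz is accepted.

q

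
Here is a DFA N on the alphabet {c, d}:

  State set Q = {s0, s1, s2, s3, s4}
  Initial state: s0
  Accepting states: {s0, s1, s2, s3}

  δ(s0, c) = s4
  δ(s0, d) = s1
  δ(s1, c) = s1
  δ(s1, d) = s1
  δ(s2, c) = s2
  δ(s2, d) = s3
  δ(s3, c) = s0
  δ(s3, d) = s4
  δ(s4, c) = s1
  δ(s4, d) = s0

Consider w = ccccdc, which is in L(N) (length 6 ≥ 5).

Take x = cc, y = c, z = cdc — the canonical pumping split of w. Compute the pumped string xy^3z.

ccccccdc

xy^3z = cc·c·c·c·cdc = ccccccdc.
Reading y = c takes N from s1 back to s1, so after x·y·y·y the machine is still in s1, and z then leads to the accepting state s1. Hence ccccccdc ∈ L(N).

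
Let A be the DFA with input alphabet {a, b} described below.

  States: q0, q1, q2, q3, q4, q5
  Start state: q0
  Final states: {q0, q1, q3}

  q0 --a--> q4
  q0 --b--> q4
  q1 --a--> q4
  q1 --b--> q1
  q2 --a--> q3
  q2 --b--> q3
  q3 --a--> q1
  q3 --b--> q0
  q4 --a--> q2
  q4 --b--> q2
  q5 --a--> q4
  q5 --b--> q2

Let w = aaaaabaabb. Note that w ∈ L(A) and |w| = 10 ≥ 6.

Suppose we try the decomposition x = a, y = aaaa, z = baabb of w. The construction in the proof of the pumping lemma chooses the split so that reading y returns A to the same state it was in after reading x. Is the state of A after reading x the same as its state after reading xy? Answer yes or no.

Run of A on the first 5 characters of w = a a a a a:
  step 0: q0  (start)
  step 1: q4  (read a: q0→q4)
  step 2: q2  (read a: q4→q2)
  step 3: q3  (read a: q2→q3)
  step 4: q1  (read a: q3→q1)
  step 5: q4  (read a: q1→q4)

After x (step 1): q4. After xy (step 5): q4.
They match, so y = aaaa drives A around a cycle from q4 back to itself; pumping y any number of times keeps A in q4 before reading z, and xyⁱz ∈ L(A) for every i ≥ 0.

yes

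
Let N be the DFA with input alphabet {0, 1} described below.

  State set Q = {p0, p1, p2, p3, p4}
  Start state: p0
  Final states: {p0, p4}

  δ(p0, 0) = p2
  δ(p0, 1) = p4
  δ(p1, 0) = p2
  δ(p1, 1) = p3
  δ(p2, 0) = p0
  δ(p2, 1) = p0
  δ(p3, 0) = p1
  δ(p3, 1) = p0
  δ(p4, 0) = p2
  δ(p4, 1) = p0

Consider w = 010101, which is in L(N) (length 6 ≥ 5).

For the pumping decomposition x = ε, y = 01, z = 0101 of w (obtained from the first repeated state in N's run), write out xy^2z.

01010101

xy^2z = ε·01·01·0101 = 01010101.
Reading y = 01 takes N from p0 back to p0, so after x·y·y the machine is still in p0, and z then leads to the accepting state p0. Hence 01010101 ∈ L(N).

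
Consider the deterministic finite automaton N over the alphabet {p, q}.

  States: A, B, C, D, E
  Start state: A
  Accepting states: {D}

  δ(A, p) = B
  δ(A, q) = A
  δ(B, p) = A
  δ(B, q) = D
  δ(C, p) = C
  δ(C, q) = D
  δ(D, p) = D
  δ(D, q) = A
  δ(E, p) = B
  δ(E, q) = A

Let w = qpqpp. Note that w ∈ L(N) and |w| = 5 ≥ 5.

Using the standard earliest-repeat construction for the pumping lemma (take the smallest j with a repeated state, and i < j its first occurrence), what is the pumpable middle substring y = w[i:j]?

State sequence: A -q-> A -p-> B -q-> D -p-> D -p-> D
First repeat at step 1: A was already visited.

So i = 0, j = 1, giving x = w[0:0] = ε, y = w[0:1] = q, z = w[1:5] = pqpp.
Check: |xy| = 1 ≤ 5 and |y| = 1 ≥ 1. Reading y takes N from A back to A, so every xyⁱz is accepted.

q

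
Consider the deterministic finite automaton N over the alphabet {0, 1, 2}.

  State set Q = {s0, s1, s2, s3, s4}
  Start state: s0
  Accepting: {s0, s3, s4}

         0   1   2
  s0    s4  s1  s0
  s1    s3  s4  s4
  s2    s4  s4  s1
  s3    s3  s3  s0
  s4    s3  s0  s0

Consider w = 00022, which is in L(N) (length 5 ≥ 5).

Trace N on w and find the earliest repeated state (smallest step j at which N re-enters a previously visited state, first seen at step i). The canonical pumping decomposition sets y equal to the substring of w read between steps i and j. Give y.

State sequence: s0 -0-> s4 -0-> s3 -0-> s3 -2-> s0 -2-> s0
First repeat at step 3: s3 was already visited.

So i = 2, j = 3, giving x = w[0:2] = 00, y = w[2:3] = 0, z = w[3:5] = 22.
Check: |xy| = 3 ≤ 5 and |y| = 1 ≥ 1. Reading y takes N from s3 back to s3, so every xyⁱz is accepted.
Pumping length from the standard proof: p = 5 (the number of states). The repeated state found above gives |xy| = j ≤ 5 and |y| = j − i ≥ 1.

0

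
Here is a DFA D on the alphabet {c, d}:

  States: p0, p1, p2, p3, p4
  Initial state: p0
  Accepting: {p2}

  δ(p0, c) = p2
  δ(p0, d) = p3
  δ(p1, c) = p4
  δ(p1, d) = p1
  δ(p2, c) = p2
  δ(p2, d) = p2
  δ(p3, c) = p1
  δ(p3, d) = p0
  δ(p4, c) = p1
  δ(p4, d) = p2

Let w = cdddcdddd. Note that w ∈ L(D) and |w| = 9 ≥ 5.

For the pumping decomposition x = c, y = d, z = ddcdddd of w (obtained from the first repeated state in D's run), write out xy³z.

cdddddcdddd

xy^3z = c·d·d·d·ddcdddd = cdddddcdddd.
Reading y = d takes D from p2 back to p2, so after x·y·y·y the machine is still in p2, and z then leads to the accepting state p2. Hence cdddddcdddd ∈ L(D).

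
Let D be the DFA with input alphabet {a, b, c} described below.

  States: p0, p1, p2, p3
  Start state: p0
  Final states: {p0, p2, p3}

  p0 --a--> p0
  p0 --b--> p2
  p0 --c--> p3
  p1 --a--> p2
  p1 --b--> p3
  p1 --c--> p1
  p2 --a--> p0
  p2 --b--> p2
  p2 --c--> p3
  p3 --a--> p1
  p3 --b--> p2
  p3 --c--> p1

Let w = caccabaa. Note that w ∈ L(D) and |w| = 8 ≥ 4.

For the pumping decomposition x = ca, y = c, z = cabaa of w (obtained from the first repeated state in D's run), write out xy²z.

cacccabaa

xy^2z = ca·c·c·cabaa = cacccabaa.
Reading y = c takes D from p1 back to p1, so after x·y·y the machine is still in p1, and z then leads to the accepting state p0. Hence cacccabaa ∈ L(D).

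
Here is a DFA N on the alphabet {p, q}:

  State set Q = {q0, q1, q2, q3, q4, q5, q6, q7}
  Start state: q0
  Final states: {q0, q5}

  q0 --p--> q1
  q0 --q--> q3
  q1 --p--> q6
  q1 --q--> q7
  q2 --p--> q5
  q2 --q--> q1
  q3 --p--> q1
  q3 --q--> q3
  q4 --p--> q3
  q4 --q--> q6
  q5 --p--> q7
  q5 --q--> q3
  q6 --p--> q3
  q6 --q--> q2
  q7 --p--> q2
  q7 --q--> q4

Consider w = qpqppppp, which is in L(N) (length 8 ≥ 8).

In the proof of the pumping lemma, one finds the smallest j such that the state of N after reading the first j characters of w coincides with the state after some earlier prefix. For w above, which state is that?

State sequence: q0 -q-> q3 -p-> q1 -q-> q7 -p-> q2 -p-> q5 -p-> q7 -p-> q2 -p-> q5
First repeat at step 6: q7 was already visited.

The earliest repeat is at step j = 6: N is in q7, which it already visited at step i = 3.
Pumping length from the standard proof: p = 8 (the number of states). The repeated state found above gives |xy| = j ≤ 8 and |y| = j − i ≥ 1.

q7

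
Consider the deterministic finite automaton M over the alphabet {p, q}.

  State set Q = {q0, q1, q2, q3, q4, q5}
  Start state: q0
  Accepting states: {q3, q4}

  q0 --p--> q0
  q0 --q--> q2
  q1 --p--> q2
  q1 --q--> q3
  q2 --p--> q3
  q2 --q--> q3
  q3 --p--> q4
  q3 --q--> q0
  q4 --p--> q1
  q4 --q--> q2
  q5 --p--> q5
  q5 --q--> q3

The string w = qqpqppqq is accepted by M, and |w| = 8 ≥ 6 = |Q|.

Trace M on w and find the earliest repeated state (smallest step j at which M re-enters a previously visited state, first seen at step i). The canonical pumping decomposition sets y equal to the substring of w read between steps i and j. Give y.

State sequence: q0 -q-> q2 -q-> q3 -p-> q4 -q-> q2 -p-> q3 -p-> q4 -q-> q2 -q-> q3
First repeat at step 4: q2 was already visited.

So i = 1, j = 4, giving x = w[0:1] = q, y = w[1:4] = qpq, z = w[4:8] = ppqq.
Check: |xy| = 4 ≤ 6 and |y| = 3 ≥ 1. Reading y takes M from q2 back to q2, so every xyⁱz is accepted.
Pumping length from the standard proof: p = 6 (the number of states). The repeated state found above gives |xy| = j ≤ 6 and |y| = j − i ≥ 1.

qpq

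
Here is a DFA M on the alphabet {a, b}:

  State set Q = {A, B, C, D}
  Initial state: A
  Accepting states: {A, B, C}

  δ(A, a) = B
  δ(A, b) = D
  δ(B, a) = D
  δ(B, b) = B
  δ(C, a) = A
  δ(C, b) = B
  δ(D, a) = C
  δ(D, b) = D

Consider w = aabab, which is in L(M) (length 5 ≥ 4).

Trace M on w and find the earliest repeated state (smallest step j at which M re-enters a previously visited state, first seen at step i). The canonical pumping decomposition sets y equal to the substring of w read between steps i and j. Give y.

Run of M on w = a a b a b:
  step 0: A  (start)
  step 1: B  (read a: A→B)
  step 2: D  (read a: B→D)
  step 3: D  (read b: D→D)   ← first repeat (D seen earlier)
  step 4: C  (read a: D→C)
  step 5: B  (read b: C→B)

So i = 2, j = 3, giving x = w[0:2] = aa, y = w[2:3] = b, z = w[3:5] = ab.
Check: |xy| = 3 ≤ 4 and |y| = 1 ≥ 1. Reading y takes M from D back to D, so every xyⁱz is accepted.
Pumping length from the standard proof: p = 4 (the number of states). The repeated state found above gives |xy| = j ≤ 4 and |y| = j − i ≥ 1.

b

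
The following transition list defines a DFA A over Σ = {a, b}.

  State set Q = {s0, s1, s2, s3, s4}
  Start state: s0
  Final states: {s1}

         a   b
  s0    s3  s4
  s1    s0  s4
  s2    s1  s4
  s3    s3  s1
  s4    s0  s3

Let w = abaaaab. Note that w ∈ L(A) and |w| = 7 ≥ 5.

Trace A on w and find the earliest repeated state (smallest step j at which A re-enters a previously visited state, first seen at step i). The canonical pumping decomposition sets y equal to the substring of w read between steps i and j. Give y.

aba

Run of A on w = a b a a a a b:
  step 0: s0  (start)
  step 1: s3  (read a: s0→s3)
  step 2: s1  (read b: s3→s1)
  step 3: s0  (read a: s1→s0)   ← first repeat (s0 seen earlier)
  step 4: s3  (read a: s0→s3)
  step 5: s3  (read a: s3→s3)
  step 6: s3  (read a: s3→s3)
  step 7: s1  (read b: s3→s1)

So i = 0, j = 3, giving x = w[0:0] = ε, y = w[0:3] = aba, z = w[3:7] = aaab.
Check: |xy| = 3 ≤ 5 and |y| = 3 ≥ 1. Reading y takes A from s0 back to s0, so every xyⁱz is accepted.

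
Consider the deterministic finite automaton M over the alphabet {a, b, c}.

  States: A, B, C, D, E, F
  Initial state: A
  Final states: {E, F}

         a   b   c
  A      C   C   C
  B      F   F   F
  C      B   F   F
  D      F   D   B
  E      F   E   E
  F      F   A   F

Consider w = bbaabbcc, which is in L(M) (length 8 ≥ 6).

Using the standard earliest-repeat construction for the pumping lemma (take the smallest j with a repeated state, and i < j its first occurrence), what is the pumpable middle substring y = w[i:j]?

Run of M on w = b b a a b b c c:
  step 0: A  (start)
  step 1: C  (read b: A→C)
  step 2: F  (read b: C→F)
  step 3: F  (read a: F→F)   ← first repeat (F seen earlier)
  step 4: F  (read a: F→F)
  step 5: A  (read b: F→A)
  step 6: C  (read b: A→C)
  step 7: F  (read c: C→F)
  step 8: F  (read c: F→F)

So i = 2, j = 3, giving x = w[0:2] = bb, y = w[2:3] = a, z = w[3:8] = abbcc.
Check: |xy| = 3 ≤ 6 and |y| = 1 ≥ 1. Reading y takes M from F back to F, so every xyⁱz is accepted.

a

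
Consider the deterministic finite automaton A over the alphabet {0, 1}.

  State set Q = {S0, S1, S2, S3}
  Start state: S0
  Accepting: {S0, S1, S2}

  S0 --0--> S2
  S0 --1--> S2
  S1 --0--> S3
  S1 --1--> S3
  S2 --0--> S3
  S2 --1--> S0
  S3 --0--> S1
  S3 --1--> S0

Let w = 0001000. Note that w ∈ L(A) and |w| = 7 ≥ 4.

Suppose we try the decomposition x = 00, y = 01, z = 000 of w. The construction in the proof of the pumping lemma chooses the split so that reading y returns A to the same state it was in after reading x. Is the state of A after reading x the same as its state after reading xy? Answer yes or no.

State sequence: S0 -0-> S2 -0-> S3 -0-> S1 -1-> S3

After x (step 2): S3. After xy (step 4): S3.
They match, so y = 01 drives A around a cycle from S3 back to itself; pumping y any number of times keeps A in S3 before reading z, and xyⁱz ∈ L(A) for every i ≥ 0.

yes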